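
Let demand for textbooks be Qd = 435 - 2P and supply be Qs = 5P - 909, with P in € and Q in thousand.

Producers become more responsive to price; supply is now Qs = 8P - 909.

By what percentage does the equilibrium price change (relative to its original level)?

Original equilibrium: 435 - 2P = 5P - 909 gives 1344 = 7P, so P = 192 and Q = 51.
The new curves are Qd = 435 - 2P (demand) and Qs = 8P - 909 (supply).
Equate the new curves: 435 - 2P = 8P - 909, giving 1344 = 10P, P = 134.4, Q = 166.2.
%ΔP = (134.4 − 192) / 192 × 100 = -30%.

-30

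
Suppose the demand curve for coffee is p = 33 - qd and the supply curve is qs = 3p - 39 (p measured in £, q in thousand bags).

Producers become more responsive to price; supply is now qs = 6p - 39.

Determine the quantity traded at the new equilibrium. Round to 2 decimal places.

22.71

Initially, 33 - p = 3p - 39, so 72 = 4p and p = 18, q = 15.
After the shift, demand is qd = 33 - p and supply is qs = 6p - 39.
Clearing the new market: 33 - p = 6p - 39, so p = 72/7 ≈ 10.2857 and q = 159/7 ≈ 22.7143.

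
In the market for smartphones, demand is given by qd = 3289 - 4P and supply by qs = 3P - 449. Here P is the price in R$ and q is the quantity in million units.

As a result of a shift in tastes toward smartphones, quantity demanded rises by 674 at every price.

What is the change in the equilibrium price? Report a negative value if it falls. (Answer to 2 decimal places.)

+96.29

Initially, 3289 - 4P = 3P - 449, so 3738 = 7P and P = 534, q = 1153.
The shock moves the curves to qd = 3963 - 4P and qs = 3P - 449.
New equilibrium: 3963 - 4P = 3P - 449 ⇒ 4412 = 7P ⇒ P = 4412/7 ≈ 630.2857, q = 10093/7 ≈ 1441.8571.
ΔP = 630.2857 − 534 = +96.29.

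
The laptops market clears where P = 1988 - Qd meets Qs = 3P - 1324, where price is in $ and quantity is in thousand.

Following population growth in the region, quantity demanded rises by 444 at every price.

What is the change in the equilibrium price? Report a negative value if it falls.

Original equilibrium: 1988 - P = 3P - 1324 gives 3312 = 4P, so P = 828 and Q = 1160.
With the change applied: demand Qd = 2432 - P, supply Qs = 3P - 1324.
New equilibrium: 2432 - P = 3P - 1324 ⇒ 3756 = 4P ⇒ P = 939, Q = 1493.
ΔP = 939 − 828 = +111.

+111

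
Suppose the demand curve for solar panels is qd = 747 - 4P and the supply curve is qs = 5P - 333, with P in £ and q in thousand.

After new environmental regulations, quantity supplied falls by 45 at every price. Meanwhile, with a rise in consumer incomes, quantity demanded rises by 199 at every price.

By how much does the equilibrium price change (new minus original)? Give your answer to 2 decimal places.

Initially, 747 - 4P = 5P - 333, so 1080 = 9P and P = 120, q = 267.
The new curves are qd = 946 - 4P (demand) and qs = 5P - 378 (supply).
New equilibrium: 946 - 4P = 5P - 378 ⇒ 1324 = 9P ⇒ P = 1324/9 ≈ 147.1111, q = 3218/9 ≈ 357.5556.
ΔP = 147.1111 − 120 = +27.11.

+27.11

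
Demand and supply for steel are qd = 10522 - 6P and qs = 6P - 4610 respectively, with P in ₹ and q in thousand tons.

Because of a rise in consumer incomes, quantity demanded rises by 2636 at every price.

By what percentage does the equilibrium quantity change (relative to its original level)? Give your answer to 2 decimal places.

+44.59

Solve the original market: 10522 - 6P = 6P - 4610, hence P = 1261 and q = 2956.
The new curves are qd = 13158 - 6P (demand) and qs = 6P - 4610 (supply).
Equate the new curves: 13158 - 6P = 6P - 4610, giving 17768 = 12P, P = 4442/3 ≈ 1480.6667, q = 4274.
%Δq = (4274 − 2956) / 2956 × 100 = +44.59%.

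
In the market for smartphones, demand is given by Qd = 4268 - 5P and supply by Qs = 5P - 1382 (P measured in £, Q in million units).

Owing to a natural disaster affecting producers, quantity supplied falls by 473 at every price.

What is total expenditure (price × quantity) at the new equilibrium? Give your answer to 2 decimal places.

Before the shock: 4268 - 5P = 5P - 1382 ⇒ 5650 = 10P ⇒ P = 565, Q = 1443.
With the change applied: demand Qd = 4268 - 5P, supply Qs = 5P - 1855.
Equate the new curves: 4268 - 5P = 5P - 1855, giving 6123 = 10P, P = 612.3, Q = 1206.5.
New expenditure = 612.3 × 1206.5 = 738739.95.

738739.95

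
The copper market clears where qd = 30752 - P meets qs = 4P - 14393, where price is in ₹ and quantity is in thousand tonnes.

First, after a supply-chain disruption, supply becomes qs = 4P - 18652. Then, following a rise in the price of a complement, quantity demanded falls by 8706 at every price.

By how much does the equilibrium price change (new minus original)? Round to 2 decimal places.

Before the shock: 30752 - P = 4P - 14393 ⇒ 45145 = 5P ⇒ P = 9029, q = 21723.
With the change applied: demand qd = 22046 - P, supply qs = 4P - 18652.
Clearing the new market: 22046 - P = 4P - 18652, so P = 8139.6 and q = 13906.4.
ΔP = 8139.6 − 9029 = -889.40.

-889.40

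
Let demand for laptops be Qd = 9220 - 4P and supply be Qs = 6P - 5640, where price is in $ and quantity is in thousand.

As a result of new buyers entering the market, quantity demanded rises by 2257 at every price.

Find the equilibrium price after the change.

1711.7

Original equilibrium: 9220 - 4P = 6P - 5640 gives 14860 = 10P, so P = 1486 and Q = 3276.
With the change applied: demand Qd = 11477 - 4P, supply Qs = 6P - 5640.
New equilibrium: 11477 - 4P = 6P - 5640 ⇒ 17117 = 10P ⇒ P = 1711.7, Q = 4630.2.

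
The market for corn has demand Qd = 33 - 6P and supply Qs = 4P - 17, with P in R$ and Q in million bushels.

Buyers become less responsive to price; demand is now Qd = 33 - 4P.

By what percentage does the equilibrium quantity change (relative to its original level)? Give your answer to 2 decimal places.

Before the shock: 33 - 6P = 4P - 17 ⇒ 50 = 10P ⇒ P = 5, Q = 3.
The shock moves the curves to Qd = 33 - 4P and Qs = 4P - 17.
Setting them equal: 33 - 4P = 4P - 17 → 50 = 8P, so P = 6.25 and Q = 8.
%ΔQ = (8 − 3) / 3 × 100 = +166.67%.

+166.67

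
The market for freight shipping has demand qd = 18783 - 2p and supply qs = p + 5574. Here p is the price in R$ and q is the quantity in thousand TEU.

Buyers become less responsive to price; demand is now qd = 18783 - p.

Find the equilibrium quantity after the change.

12178.5

Solve the original market: 18783 - 2p = p + 5574, hence p = 4403 and q = 9977.
After the shift, demand is qd = 18783 - p and supply is qs = p + 5574.
Clearing the new market: 18783 - p = p + 5574, so p = 6604.5 and q = 12178.5.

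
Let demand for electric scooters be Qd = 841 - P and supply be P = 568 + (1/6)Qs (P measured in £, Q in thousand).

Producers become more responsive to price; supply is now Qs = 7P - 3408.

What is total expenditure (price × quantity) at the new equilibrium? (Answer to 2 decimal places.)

Original equilibrium: 841 - P = 6P - 3408 gives 4249 = 7P, so P = 607 and Q = 234.
With the change applied: demand Qd = 841 - P, supply Qs = 7P - 3408.
Clearing the new market: 841 - P = 7P - 3408, so P = 531.125 and Q = 309.875.
New expenditure = 531.125 × 309.875 = 164582.36.

164582.36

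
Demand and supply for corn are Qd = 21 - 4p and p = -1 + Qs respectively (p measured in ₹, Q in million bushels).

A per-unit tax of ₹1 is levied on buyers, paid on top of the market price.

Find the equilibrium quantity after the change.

4.2

Solve the original market: 21 - 4p = p + 1, hence p = 4 and Q = 5.
Since buyers pay the price plus the tax, the effective demand curve becomes Qd = 17 - 4p.
Setting them equal: 17 - 4p = p + 1 → 16 = 5p, so p = 3.2 and Q = 4.2.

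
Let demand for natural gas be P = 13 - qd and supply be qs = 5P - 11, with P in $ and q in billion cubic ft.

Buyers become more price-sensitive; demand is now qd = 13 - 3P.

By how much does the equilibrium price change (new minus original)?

Before the shock: 13 - P = 5P - 11 ⇒ 24 = 6P ⇒ P = 4, q = 9.
The shock moves the curves to qd = 13 - 3P and qs = 5P - 11.
Setting them equal: 13 - 3P = 5P - 11 → 24 = 8P, so P = 3 and q = 4.
ΔP = 3 − 4 = -1.

-1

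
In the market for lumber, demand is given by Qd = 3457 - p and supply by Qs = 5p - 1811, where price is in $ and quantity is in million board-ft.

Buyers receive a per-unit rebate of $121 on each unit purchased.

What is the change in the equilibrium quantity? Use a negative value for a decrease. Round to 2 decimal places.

Before the shock: 3457 - p = 5p - 1811 ⇒ 5268 = 6p ⇒ p = 878, Q = 2579.
Since buyers' out-of-pocket price is the market price minus the rebate, the effective demand curve becomes Qd = 3578 - p.
Setting them equal: 3578 - p = 5p - 1811 → 5389 = 6p, so p = 5389/6 ≈ 898.1667 and Q = 16079/6 ≈ 2679.8333.
ΔQ = 2679.8333 − 2579 = +100.83.

+100.83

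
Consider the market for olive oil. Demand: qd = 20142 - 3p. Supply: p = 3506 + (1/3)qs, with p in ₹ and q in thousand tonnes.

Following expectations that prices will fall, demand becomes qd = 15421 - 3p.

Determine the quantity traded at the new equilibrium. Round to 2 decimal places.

Initially, 20142 - 3p = 3p - 10518, so 30660 = 6p and p = 5110, q = 4812.
The new curves are qd = 15421 - 3p (demand) and qs = 3p - 10518 (supply).
Equate the new curves: 15421 - 3p = 3p - 10518, giving 25939 = 6p, p = 25939/6 ≈ 4323.1667, q = 2451.5.

2451.50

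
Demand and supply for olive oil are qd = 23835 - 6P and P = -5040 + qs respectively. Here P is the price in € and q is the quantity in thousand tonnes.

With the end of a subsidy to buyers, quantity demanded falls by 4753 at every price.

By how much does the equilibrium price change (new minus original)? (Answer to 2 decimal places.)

-679.00

Before the shock: 23835 - 6P = P + 5040 ⇒ 18795 = 7P ⇒ P = 2685, q = 7725.
After the shift, demand is qd = 19082 - 6P and supply is qs = P + 5040.
Clearing the new market: 19082 - 6P = P + 5040, so P = 2006 and q = 7046.
ΔP = 2006 − 2685 = -679.00.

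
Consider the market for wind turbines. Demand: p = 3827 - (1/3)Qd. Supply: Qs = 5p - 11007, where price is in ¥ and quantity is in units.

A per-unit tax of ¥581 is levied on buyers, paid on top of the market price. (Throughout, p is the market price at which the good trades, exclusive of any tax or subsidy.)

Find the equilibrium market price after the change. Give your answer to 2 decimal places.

2593.13

Original equilibrium: 11481 - 3p = 5p - 11007 gives 22488 = 8p, so p = 2811 and Q = 3048.
Since buyers pay the price plus the tax, the effective demand curve becomes Qd = 9738 - 3p.
New equilibrium: 9738 - 3p = 5p - 11007 ⇒ 20745 = 8p ⇒ p = 2593.125, Q = 1958.625.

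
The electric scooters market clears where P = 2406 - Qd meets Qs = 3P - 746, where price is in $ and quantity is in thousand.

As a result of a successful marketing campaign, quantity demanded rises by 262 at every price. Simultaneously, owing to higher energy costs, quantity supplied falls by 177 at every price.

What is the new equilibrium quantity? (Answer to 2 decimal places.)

1770.25

Initially, 2406 - P = 3P - 746, so 3152 = 4P and P = 788, Q = 1618.
With the change applied: demand Qd = 2668 - P, supply Qs = 3P - 923.
Clearing the new market: 2668 - P = 3P - 923, so P = 897.75 and Q = 1770.25.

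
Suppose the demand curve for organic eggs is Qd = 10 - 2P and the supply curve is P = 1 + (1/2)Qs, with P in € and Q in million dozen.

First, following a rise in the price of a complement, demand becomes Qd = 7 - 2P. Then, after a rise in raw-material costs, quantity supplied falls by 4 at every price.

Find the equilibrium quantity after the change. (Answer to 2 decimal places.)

Before the shock: 10 - 2P = 2P - 2 ⇒ 12 = 4P ⇒ P = 3, Q = 4.
The shock moves the curves to Qd = 7 - 2P and Qs = 2P - 6.
Setting them equal: 7 - 2P = 2P - 6 → 13 = 4P, so P = 3.25 and Q = 0.5.

0.50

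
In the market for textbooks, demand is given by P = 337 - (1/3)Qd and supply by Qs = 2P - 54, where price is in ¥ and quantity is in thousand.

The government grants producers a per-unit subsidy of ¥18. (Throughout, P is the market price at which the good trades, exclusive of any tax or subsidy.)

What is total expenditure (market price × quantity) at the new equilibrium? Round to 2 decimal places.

81002.88

Before the shock: 1011 - 3P = 2P - 54 ⇒ 1065 = 5P ⇒ P = 213, Q = 372.
Since sellers receive the price plus the subsidy, the effective supply curve becomes Qs = 2P - 18.
New equilibrium: 1011 - 3P = 2P - 18 ⇒ 1029 = 5P ⇒ P = 205.8, Q = 393.6.
New expenditure = 205.8 × 393.6 = 81002.88.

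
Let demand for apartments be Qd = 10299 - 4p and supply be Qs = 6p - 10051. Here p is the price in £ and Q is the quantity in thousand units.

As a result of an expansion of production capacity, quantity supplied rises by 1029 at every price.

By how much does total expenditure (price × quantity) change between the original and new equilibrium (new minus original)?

+573091.26

Initially, 10299 - 4p = 6p - 10051, so 20350 = 10p and p = 2035, Q = 2159.
With the change applied: demand Qd = 10299 - 4p, supply Qs = 6p - 9022.
Setting them equal: 10299 - 4p = 6p - 9022 → 19321 = 10p, so p = 1932.1 and Q = 2570.6.
Expenditure moves from 2035×2159 = 4393565 to 1932.1×2570.6 = 4966656.26; change = +573091.26.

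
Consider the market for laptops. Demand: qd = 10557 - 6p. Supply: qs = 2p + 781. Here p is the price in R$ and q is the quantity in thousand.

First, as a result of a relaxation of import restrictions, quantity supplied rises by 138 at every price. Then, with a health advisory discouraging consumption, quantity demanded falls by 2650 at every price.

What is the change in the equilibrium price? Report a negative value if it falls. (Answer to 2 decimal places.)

Solve the original market: 10557 - 6p = 2p + 781, hence p = 1222 and q = 3225.
The shock moves the curves to qd = 7907 - 6p and qs = 2p + 919.
Equate the new curves: 7907 - 6p = 2p + 919, giving 6988 = 8p, p = 873.5, q = 2666.
Δp = 873.5 − 1222 = -348.50.

-348.50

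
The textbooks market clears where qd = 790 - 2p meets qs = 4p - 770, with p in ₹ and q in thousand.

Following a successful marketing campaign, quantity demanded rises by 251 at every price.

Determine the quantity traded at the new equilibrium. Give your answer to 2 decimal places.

Solve the original market: 790 - 2p = 4p - 770, hence p = 260 and q = 270.
After the shift, demand is qd = 1041 - 2p and supply is qs = 4p - 770.
Equate the new curves: 1041 - 2p = 4p - 770, giving 1811 = 6p, p = 1811/6 ≈ 301.8333, q = 1312/3 ≈ 437.3333.

437.33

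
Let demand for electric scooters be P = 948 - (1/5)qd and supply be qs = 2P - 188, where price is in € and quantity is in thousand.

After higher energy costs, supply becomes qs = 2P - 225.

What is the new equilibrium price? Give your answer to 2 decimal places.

Solve the original market: 4740 - 5P = 2P - 188, hence P = 704 and q = 1220.
The new curves are qd = 4740 - 5P (demand) and qs = 2P - 225 (supply).
Setting them equal: 4740 - 5P = 2P - 225 → 4965 = 7P, so P = 4965/7 ≈ 709.2857 and q = 8355/7 ≈ 1193.5714.

709.29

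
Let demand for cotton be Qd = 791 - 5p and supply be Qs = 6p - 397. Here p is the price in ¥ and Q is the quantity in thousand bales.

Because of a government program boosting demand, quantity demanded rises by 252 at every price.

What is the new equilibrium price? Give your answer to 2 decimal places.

130.91

Before the shock: 791 - 5p = 6p - 397 ⇒ 1188 = 11p ⇒ p = 108, Q = 251.
With the change applied: demand Qd = 1043 - 5p, supply Qs = 6p - 397.
Equate the new curves: 1043 - 5p = 6p - 397, giving 1440 = 11p, p = 1440/11 ≈ 130.9091, Q = 4273/11 ≈ 388.4545.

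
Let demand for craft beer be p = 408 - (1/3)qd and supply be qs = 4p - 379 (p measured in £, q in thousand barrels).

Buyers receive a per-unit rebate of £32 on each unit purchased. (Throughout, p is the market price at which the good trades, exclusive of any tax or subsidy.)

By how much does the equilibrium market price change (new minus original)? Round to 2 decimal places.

+13.71

Original equilibrium: 1224 - 3p = 4p - 379 gives 1603 = 7p, so p = 229 and q = 537.
Since buyers' out-of-pocket price is the market price minus the rebate, the effective demand curve becomes qd = 1320 - 3p.
Setting them equal: 1320 - 3p = 4p - 379 → 1699 = 7p, so p = 1699/7 ≈ 242.7143 and q = 4143/7 ≈ 591.8571.
Δp = 242.7143 − 229 = +13.71.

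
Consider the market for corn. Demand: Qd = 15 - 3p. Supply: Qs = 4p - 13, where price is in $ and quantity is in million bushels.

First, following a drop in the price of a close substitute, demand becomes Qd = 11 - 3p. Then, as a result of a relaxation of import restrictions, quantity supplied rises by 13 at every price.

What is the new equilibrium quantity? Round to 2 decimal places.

6.29

Solve the original market: 15 - 3p = 4p - 13, hence p = 4 and Q = 3.
After the shift, demand is Qd = 11 - 3p and supply is Qs = 4p.
New equilibrium: 11 - 3p = 4p ⇒ 11 = 7p ⇒ p = 11/7 ≈ 1.5714, Q = 44/7 ≈ 6.2857.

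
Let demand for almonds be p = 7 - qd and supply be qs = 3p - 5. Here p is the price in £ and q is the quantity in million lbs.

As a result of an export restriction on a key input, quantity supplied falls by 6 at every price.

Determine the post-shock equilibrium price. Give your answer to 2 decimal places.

4.50

Solve the original market: 7 - p = 3p - 5, hence p = 3 and q = 4.
After the shift, demand is qd = 7 - p and supply is qs = 3p - 11.
New equilibrium: 7 - p = 3p - 11 ⇒ 18 = 4p ⇒ p = 4.5, q = 2.5.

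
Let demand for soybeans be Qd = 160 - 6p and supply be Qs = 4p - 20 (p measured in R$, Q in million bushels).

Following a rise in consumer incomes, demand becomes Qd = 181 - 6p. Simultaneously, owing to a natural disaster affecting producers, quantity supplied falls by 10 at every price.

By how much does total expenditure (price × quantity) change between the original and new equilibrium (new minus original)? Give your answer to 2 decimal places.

+211.84

Before the shock: 160 - 6p = 4p - 20 ⇒ 180 = 10p ⇒ p = 18, Q = 52.
With the change applied: demand Qd = 181 - 6p, supply Qs = 4p - 30.
Clearing the new market: 181 - 6p = 4p - 30, so p = 21.1 and Q = 54.4.
Expenditure moves from 18×52 = 936 to 21.1×54.4 = 1147.84; change = +211.84.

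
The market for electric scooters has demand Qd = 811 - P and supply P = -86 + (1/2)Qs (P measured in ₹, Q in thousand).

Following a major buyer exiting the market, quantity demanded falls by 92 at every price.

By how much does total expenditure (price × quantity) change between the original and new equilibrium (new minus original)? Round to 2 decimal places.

-29521.78

Initially, 811 - P = 2P + 172, so 639 = 3P and P = 213, Q = 598.
With the change applied: demand Qd = 719 - P, supply Qs = 2P + 172.
Clearing the new market: 719 - P = 2P + 172, so P = 547/3 ≈ 182.3333 and Q = 1610/3 ≈ 536.6667.
Expenditure moves from 213×598 = 127374 to 182.3333×536.6667 = 97852.2222; change = -29521.78.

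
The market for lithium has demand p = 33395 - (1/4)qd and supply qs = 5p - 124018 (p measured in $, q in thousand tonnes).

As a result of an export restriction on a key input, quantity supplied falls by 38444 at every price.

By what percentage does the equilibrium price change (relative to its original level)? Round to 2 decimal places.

+14.92

Solve the original market: 133580 - 4p = 5p - 124018, hence p = 28622 and q = 19092.
The shock moves the curves to qd = 133580 - 4p and qs = 5p - 162462.
Equate the new curves: 133580 - 4p = 5p - 162462, giving 296042 = 9p, p = 296042/9 ≈ 32893.5556, q = 18052/9 ≈ 2005.7778.
%Δp = (32893.5556 − 28622) / 28622 × 100 = +14.92%.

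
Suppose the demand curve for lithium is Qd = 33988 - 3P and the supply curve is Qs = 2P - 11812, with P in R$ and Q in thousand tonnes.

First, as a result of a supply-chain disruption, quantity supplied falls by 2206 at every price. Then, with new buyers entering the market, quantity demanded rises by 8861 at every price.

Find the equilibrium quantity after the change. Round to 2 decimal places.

Before the shock: 33988 - 3P = 2P - 11812 ⇒ 45800 = 5P ⇒ P = 9160, Q = 6508.
The shock moves the curves to Qd = 42849 - 3P and Qs = 2P - 14018.
Clearing the new market: 42849 - 3P = 2P - 14018, so P = 11373.4 and Q = 8728.8.

8728.80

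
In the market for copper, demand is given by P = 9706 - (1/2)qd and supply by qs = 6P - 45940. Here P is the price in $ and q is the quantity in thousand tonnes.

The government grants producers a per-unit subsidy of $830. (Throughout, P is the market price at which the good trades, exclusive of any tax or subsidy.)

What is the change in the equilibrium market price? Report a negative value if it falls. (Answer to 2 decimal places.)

-622.50

Solve the original market: 19412 - 2P = 6P - 45940, hence P = 8169 and q = 3074.
Since sellers receive the price plus the subsidy, the effective supply curve becomes qs = 6P - 40960.
Setting them equal: 19412 - 2P = 6P - 40960 → 60372 = 8P, so P = 7546.5 and q = 4319.
ΔP = 7546.5 − 8169 = -622.50.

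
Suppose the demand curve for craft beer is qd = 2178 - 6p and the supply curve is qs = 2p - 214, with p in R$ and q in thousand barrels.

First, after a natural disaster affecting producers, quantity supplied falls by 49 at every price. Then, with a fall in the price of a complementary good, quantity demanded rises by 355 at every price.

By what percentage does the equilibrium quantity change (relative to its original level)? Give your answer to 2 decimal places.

+13.54

Solve the original market: 2178 - 6p = 2p - 214, hence p = 299 and q = 384.
The new curves are qd = 2533 - 6p (demand) and qs = 2p - 263 (supply).
Setting them equal: 2533 - 6p = 2p - 263 → 2796 = 8p, so p = 349.5 and q = 436.
%Δq = (436 − 384) / 384 × 100 = +13.54%.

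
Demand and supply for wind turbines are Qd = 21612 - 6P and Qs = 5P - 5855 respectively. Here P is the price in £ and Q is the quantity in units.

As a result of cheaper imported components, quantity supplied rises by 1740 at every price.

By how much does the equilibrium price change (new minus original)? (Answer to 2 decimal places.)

Before the shock: 21612 - 6P = 5P - 5855 ⇒ 27467 = 11P ⇒ P = 2497, Q = 6630.
The shock moves the curves to Qd = 21612 - 6P and Qs = 5P - 4115.
Equate the new curves: 21612 - 6P = 5P - 4115, giving 25727 = 11P, P = 25727/11 ≈ 2338.8182, Q = 83370/11 ≈ 7579.0909.
ΔP = 2338.8182 − 2497 = -158.18.

-158.18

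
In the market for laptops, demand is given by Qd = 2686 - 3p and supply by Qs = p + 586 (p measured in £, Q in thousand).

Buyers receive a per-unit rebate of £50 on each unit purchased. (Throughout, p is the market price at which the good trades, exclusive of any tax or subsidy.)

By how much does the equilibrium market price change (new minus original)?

+37.5

Before the shock: 2686 - 3p = p + 586 ⇒ 2100 = 4p ⇒ p = 525, Q = 1111.
Since buyers' out-of-pocket price is the market price minus the rebate, the effective demand curve becomes Qd = 2836 - 3p.
Setting them equal: 2836 - 3p = p + 586 → 2250 = 4p, so p = 562.5 and Q = 1148.5.
Δp = 562.5 − 525 = +37.5.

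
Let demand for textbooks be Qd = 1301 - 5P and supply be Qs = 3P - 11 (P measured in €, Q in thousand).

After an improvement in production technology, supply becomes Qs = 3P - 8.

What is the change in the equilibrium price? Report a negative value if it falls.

-0.375

Before the shock: 1301 - 5P = 3P - 11 ⇒ 1312 = 8P ⇒ P = 164, Q = 481.
The new curves are Qd = 1301 - 5P (demand) and Qs = 3P - 8 (supply).
Setting them equal: 1301 - 5P = 3P - 8 → 1309 = 8P, so P = 163.625 and Q = 482.875.
ΔP = 163.625 − 164 = -0.375.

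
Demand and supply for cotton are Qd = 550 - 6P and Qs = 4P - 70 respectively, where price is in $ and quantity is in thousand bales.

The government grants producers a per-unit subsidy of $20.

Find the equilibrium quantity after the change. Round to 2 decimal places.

Original equilibrium: 550 - 6P = 4P - 70 gives 620 = 10P, so P = 62 and Q = 178.
Since sellers receive the price plus the subsidy, the effective supply curve becomes Qs = 4P + 10.
Clearing the new market: 550 - 6P = 4P + 10, so P = 54 and Q = 226.

226.00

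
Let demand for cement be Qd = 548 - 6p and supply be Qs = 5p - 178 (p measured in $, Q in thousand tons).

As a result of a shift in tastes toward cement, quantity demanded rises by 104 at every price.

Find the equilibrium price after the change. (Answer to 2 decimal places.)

Original equilibrium: 548 - 6p = 5p - 178 gives 726 = 11p, so p = 66 and Q = 152.
The shock moves the curves to Qd = 652 - 6p and Qs = 5p - 178.
Equate the new curves: 652 - 6p = 5p - 178, giving 830 = 11p, p = 830/11 ≈ 75.4545, Q = 2192/11 ≈ 199.2727.

75.45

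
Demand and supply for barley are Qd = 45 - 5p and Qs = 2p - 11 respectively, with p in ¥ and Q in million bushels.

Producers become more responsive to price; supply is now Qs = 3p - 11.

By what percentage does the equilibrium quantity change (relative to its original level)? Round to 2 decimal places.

Original equilibrium: 45 - 5p = 2p - 11 gives 56 = 7p, so p = 8 and Q = 5.
After the shift, demand is Qd = 45 - 5p and supply is Qs = 3p - 11.
Clearing the new market: 45 - 5p = 3p - 11, so p = 7 and Q = 10.
%ΔQ = (10 − 5) / 5 × 100 = +100.00%.

+100.00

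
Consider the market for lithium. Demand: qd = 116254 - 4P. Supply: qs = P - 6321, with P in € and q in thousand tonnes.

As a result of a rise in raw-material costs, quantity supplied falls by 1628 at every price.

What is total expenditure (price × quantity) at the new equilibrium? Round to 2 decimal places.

419597478.96

Original equilibrium: 116254 - 4P = P - 6321 gives 122575 = 5P, so P = 24515 and q = 18194.
The shock moves the curves to qd = 116254 - 4P and qs = P - 7949.
Equate the new curves: 116254 - 4P = P - 7949, giving 124203 = 5P, P = 24840.6, q = 16891.6.
New expenditure = 24840.6 × 16891.6 = 419597478.96.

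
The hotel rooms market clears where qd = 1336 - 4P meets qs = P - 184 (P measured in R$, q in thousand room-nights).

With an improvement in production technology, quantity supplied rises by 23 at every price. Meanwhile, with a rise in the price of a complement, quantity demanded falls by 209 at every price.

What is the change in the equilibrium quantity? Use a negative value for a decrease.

Initially, 1336 - 4P = P - 184, so 1520 = 5P and P = 304, q = 120.
With the change applied: demand qd = 1127 - 4P, supply qs = P - 161.
Equate the new curves: 1127 - 4P = P - 161, giving 1288 = 5P, P = 257.6, q = 96.6.
Δq = 96.6 − 120 = -23.4.

-23.4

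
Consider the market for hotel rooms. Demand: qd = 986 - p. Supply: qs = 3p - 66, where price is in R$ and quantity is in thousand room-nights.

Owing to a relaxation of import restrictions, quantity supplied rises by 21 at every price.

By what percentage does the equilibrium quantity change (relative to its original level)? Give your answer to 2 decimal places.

Initially, 986 - p = 3p - 66, so 1052 = 4p and p = 263, q = 723.
With the change applied: demand qd = 986 - p, supply qs = 3p - 45.
Equate the new curves: 986 - p = 3p - 45, giving 1031 = 4p, p = 257.75, q = 728.25.
%Δq = (728.25 − 723) / 723 × 100 = +0.73%.

+0.73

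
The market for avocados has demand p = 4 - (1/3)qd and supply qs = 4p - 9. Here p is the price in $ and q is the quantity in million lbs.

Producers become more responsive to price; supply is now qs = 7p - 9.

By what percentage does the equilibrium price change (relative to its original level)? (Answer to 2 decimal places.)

Before the shock: 12 - 3p = 4p - 9 ⇒ 21 = 7p ⇒ p = 3, q = 3.
The shock moves the curves to qd = 12 - 3p and qs = 7p - 9.
Clearing the new market: 12 - 3p = 7p - 9, so p = 2.1 and q = 5.7.
%Δp = (2.1 − 3) / 3 × 100 = -30.00%.

-30.00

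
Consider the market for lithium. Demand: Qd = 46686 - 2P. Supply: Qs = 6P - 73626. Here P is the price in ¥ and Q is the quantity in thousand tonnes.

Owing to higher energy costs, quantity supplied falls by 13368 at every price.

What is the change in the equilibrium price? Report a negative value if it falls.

Solve the original market: 46686 - 2P = 6P - 73626, hence P = 15039 and Q = 16608.
With the change applied: demand Qd = 46686 - 2P, supply Qs = 6P - 86994.
Clearing the new market: 46686 - 2P = 6P - 86994, so P = 16710 and Q = 13266.
ΔP = 16710 − 15039 = +1671.

+1671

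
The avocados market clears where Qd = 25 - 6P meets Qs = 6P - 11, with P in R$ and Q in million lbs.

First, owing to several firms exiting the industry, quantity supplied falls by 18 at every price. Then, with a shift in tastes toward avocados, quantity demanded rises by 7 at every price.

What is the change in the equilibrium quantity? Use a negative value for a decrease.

Original equilibrium: 25 - 6P = 6P - 11 gives 36 = 12P, so P = 3 and Q = 7.
With the change applied: demand Qd = 32 - 6P, supply Qs = 6P - 29.
Setting them equal: 32 - 6P = 6P - 29 → 61 = 12P, so P = 61/12 ≈ 5.0833 and Q = 1.5.
ΔQ = 1.5 − 7 = -5.5.

-5.5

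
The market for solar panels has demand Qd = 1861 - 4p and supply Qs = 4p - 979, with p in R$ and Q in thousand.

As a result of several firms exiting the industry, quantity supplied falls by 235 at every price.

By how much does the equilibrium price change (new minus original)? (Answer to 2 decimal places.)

+29.38

Initially, 1861 - 4p = 4p - 979, so 2840 = 8p and p = 355, Q = 441.
With the change applied: demand Qd = 1861 - 4p, supply Qs = 4p - 1214.
Equate the new curves: 1861 - 4p = 4p - 1214, giving 3075 = 8p, p = 384.375, Q = 323.5.
Δp = 384.375 − 355 = +29.38.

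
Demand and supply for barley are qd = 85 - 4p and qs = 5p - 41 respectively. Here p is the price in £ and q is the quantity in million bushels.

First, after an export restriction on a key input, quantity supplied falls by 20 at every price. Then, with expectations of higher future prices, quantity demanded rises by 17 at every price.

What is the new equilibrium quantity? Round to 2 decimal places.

Initially, 85 - 4p = 5p - 41, so 126 = 9p and p = 14, q = 29.
With the change applied: demand qd = 102 - 4p, supply qs = 5p - 61.
Clearing the new market: 102 - 4p = 5p - 61, so p = 163/9 ≈ 18.1111 and q = 266/9 ≈ 29.5556.

29.56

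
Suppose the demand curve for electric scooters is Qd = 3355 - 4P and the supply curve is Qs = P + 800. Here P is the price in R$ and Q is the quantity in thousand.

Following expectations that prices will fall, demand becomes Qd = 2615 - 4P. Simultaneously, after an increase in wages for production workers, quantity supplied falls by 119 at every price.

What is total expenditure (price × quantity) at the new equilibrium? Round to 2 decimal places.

413025.04

Solve the original market: 3355 - 4P = P + 800, hence P = 511 and Q = 1311.
The new curves are Qd = 2615 - 4P (demand) and Qs = P + 681 (supply).
New equilibrium: 2615 - 4P = P + 681 ⇒ 1934 = 5P ⇒ P = 386.8, Q = 1067.8.
New expenditure = 386.8 × 1067.8 = 413025.04.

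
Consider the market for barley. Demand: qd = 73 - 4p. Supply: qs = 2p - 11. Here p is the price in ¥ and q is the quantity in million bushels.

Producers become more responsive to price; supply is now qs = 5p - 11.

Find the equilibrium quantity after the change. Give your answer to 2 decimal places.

Solve the original market: 73 - 4p = 2p - 11, hence p = 14 and q = 17.
The new curves are qd = 73 - 4p (demand) and qs = 5p - 11 (supply).
Equate the new curves: 73 - 4p = 5p - 11, giving 84 = 9p, p = 28/3 ≈ 9.3333, q = 107/3 ≈ 35.6667.

35.67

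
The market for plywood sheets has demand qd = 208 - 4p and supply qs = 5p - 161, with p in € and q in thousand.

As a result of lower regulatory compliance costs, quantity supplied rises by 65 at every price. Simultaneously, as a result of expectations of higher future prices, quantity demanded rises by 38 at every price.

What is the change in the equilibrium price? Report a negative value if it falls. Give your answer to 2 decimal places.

Initially, 208 - 4p = 5p - 161, so 369 = 9p and p = 41, q = 44.
The shock moves the curves to qd = 246 - 4p and qs = 5p - 96.
Clearing the new market: 246 - 4p = 5p - 96, so p = 38 and q = 94.
Δp = 38 − 41 = -3.00.

-3.00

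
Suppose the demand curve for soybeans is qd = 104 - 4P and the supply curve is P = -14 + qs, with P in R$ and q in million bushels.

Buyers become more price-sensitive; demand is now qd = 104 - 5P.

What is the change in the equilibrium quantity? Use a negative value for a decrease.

Before the shock: 104 - 4P = P + 14 ⇒ 90 = 5P ⇒ P = 18, q = 32.
The shock moves the curves to qd = 104 - 5P and qs = P + 14.
New equilibrium: 104 - 5P = P + 14 ⇒ 90 = 6P ⇒ P = 15, q = 29.
Δq = 29 − 32 = -3.

-3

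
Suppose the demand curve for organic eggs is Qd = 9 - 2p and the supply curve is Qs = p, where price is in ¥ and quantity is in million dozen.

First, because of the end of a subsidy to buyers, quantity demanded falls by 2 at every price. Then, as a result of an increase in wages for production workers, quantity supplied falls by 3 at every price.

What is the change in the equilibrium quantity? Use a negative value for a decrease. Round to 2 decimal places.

-2.67

Solve the original market: 9 - 2p = p, hence p = 3 and Q = 3.
The shock moves the curves to Qd = 7 - 2p and Qs = p - 3.
New equilibrium: 7 - 2p = p - 3 ⇒ 10 = 3p ⇒ p = 10/3 ≈ 3.3333, Q = 1/3 ≈ 0.3333.
ΔQ = 0.3333 − 3 = -2.67.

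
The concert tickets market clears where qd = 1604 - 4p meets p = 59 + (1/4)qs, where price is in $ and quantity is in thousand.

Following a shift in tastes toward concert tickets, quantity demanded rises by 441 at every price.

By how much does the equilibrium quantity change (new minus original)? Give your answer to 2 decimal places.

+220.50

Initially, 1604 - 4p = 4p - 236, so 1840 = 8p and p = 230, q = 684.
The new curves are qd = 2045 - 4p (demand) and qs = 4p - 236 (supply).
Equate the new curves: 2045 - 4p = 4p - 236, giving 2281 = 8p, p = 285.125, q = 904.5.
Δq = 904.5 − 684 = +220.50.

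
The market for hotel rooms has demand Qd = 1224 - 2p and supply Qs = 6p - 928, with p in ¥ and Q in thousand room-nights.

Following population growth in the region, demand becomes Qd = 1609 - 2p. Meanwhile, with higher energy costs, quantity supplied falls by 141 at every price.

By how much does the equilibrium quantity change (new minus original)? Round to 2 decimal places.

Initially, 1224 - 2p = 6p - 928, so 2152 = 8p and p = 269, Q = 686.
After the shift, demand is Qd = 1609 - 2p and supply is Qs = 6p - 1069.
Clearing the new market: 1609 - 2p = 6p - 1069, so p = 334.75 and Q = 939.5.
ΔQ = 939.5 − 686 = +253.50.

+253.50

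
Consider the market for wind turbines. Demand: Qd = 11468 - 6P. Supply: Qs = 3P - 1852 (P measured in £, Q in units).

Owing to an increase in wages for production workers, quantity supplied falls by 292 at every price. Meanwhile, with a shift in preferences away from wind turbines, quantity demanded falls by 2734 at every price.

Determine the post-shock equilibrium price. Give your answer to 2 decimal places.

Original equilibrium: 11468 - 6P = 3P - 1852 gives 13320 = 9P, so P = 1480 and Q = 2588.
The new curves are Qd = 8734 - 6P (demand) and Qs = 3P - 2144 (supply).
New equilibrium: 8734 - 6P = 3P - 2144 ⇒ 10878 = 9P ⇒ P = 3626/3 ≈ 1208.6667, Q = 1482.

1208.67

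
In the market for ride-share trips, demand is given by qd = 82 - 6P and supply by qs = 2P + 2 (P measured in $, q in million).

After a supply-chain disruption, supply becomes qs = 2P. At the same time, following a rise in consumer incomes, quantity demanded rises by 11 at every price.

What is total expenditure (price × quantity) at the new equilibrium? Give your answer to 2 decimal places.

Before the shock: 82 - 6P = 2P + 2 ⇒ 80 = 8P ⇒ P = 10, q = 22.
After the shift, demand is qd = 93 - 6P and supply is qs = 2P.
Clearing the new market: 93 - 6P = 2P, so P = 11.625 and q = 23.25.
New expenditure = 11.625 × 23.25 = 270.28.

270.28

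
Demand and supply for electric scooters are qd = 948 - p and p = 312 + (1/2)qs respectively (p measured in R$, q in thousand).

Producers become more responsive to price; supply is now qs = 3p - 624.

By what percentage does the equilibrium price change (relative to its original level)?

-25

Initially, 948 - p = 2p - 624, so 1572 = 3p and p = 524, q = 424.
The shock moves the curves to qd = 948 - p and qs = 3p - 624.
Setting them equal: 948 - p = 3p - 624 → 1572 = 4p, so p = 393 and q = 555.
%Δp = (393 − 524) / 524 × 100 = -25%.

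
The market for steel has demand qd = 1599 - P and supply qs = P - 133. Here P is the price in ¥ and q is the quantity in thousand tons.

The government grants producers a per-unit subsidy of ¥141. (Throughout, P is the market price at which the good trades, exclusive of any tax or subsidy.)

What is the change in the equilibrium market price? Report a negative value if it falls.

Before the shock: 1599 - P = P - 133 ⇒ 1732 = 2P ⇒ P = 866, q = 733.
Since sellers receive the price plus the subsidy, the effective supply curve becomes qs = P + 8.
New equilibrium: 1599 - P = P + 8 ⇒ 1591 = 2P ⇒ P = 795.5, q = 803.5.
ΔP = 795.5 − 866 = -70.5.

-70.5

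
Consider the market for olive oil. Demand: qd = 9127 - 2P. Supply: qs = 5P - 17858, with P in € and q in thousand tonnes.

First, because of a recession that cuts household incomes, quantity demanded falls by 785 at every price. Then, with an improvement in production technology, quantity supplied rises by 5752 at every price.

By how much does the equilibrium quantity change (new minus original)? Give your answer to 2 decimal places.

Before the shock: 9127 - 2P = 5P - 17858 ⇒ 26985 = 7P ⇒ P = 3855, q = 1417.
With the change applied: demand qd = 8342 - 2P, supply qs = 5P - 12106.
Equate the new curves: 8342 - 2P = 5P - 12106, giving 20448 = 7P, P = 20448/7 ≈ 2921.1429, q = 17498/7 ≈ 2499.7143.
Δq = 2499.7143 − 1417 = +1082.71.

+1082.71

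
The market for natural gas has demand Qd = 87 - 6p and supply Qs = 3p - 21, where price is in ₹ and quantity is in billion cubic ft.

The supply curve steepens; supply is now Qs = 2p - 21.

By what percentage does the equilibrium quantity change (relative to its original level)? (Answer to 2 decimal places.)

-60.00

Solve the original market: 87 - 6p = 3p - 21, hence p = 12 and Q = 15.
The shock moves the curves to Qd = 87 - 6p and Qs = 2p - 21.
New equilibrium: 87 - 6p = 2p - 21 ⇒ 108 = 8p ⇒ p = 13.5, Q = 6.
%ΔQ = (6 − 15) / 15 × 100 = -60.00%.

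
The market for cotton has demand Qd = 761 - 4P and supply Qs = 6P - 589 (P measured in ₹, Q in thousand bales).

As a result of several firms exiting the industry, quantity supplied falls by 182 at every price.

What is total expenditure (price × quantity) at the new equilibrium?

22704.24

Original equilibrium: 761 - 4P = 6P - 589 gives 1350 = 10P, so P = 135 and Q = 221.
The shock moves the curves to Qd = 761 - 4P and Qs = 6P - 771.
New equilibrium: 761 - 4P = 6P - 771 ⇒ 1532 = 10P ⇒ P = 153.2, Q = 148.2.
New expenditure = 153.2 × 148.2 = 22704.24.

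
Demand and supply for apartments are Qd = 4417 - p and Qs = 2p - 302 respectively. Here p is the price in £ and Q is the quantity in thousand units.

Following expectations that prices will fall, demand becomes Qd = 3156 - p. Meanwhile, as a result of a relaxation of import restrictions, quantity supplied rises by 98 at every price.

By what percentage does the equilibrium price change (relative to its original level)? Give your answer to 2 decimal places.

Original equilibrium: 4417 - p = 2p - 302 gives 4719 = 3p, so p = 1573 and Q = 2844.
With the change applied: demand Qd = 3156 - p, supply Qs = 2p - 204.
Setting them equal: 3156 - p = 2p - 204 → 3360 = 3p, so p = 1120 and Q = 2036.
%Δp = (1120 − 1573) / 1573 × 100 = -28.80%.

-28.80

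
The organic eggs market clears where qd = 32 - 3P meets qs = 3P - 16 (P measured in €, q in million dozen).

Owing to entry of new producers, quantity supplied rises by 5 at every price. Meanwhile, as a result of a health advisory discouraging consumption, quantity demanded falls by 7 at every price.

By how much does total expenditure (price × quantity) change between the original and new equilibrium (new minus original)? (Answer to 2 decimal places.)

Initially, 32 - 3P = 3P - 16, so 48 = 6P and P = 8, q = 8.
The new curves are qd = 25 - 3P (demand) and qs = 3P - 11 (supply).
Clearing the new market: 25 - 3P = 3P - 11, so P = 6 and q = 7.
Expenditure moves from 8×8 = 64 to 6×7 = 42; change = -22.00.

-22.00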